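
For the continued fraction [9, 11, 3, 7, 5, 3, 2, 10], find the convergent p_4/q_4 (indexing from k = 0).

Using pₖ = aₖpₖ₋₁ + pₖ₋₂, qₖ = aₖqₖ₋₁ + qₖ₋₂ (with p₋₁=1, p₋₂=0, q₋₁=0, q₋₂=1):
  k=0: a=9, p=9, q=1
  k=1: a=11, p=100, q=11
  k=2: a=3, p=309, q=34
  k=3: a=7, p=2263, q=249
  k=4: a=5, p=11624, q=1279

11624/1279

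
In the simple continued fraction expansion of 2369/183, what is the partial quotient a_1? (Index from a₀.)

2369 = 12·183 + 173   →  a_0 = 12
183 = 1·173 + 10   →  a_1 = 1

1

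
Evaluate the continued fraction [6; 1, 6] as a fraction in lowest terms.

48/7

Using pₖ = aₖpₖ₋₁ + pₖ₋₂ and qₖ = aₖqₖ₋₁ + qₖ₋₂:
  k=0: a=6, p=6, q=1
  k=1: a=1, p=7, q=1
  k=2: a=6, p=48, q=7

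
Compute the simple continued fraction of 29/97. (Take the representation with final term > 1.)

[0; 3, 2, 1, 9]

29 = 0*97 + 29
97 = 3*29 + 10
29 = 2*10 + 9
10 = 1*9 + 1
9 = 9*1 + 0  (stop)
So 29/97 = [0; 3, 2, 1, 9].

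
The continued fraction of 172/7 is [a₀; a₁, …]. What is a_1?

172 = 24·7 + 4   →  a_0 = 24
7 = 1·4 + 3   →  a_1 = 1

1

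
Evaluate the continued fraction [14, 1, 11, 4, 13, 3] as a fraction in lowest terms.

Using pₖ = aₖpₖ₋₁ + pₖ₋₂ and qₖ = aₖqₖ₋₁ + qₖ₋₂:
  k=0: a=14, p=14, q=1
  k=1: a=1, p=15, q=1
  k=2: a=11, p=179, q=12
  k=3: a=4, p=731, q=49
  k=4: a=13, p=9682, q=649
  k=5: a=3, p=29777, q=1996

29777/1996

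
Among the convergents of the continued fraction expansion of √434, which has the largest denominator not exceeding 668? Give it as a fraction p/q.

√434 = [20; 1, 4, 1, 40, …] (period length 4).
Convergents:
  p_0/q_0 = 20/1
  p_1/q_1 = 21/1
  p_2/q_2 = 104/5
  p_3/q_3 = 125/6
  p_4/q_4 = 5104/245
  p_5/q_5 = 5229/251
  p_6/q_6 = 26020/1249
q_5 = 251 ≤ 668 < 1249 = q_6, so the answer is 5229/251.

5229/251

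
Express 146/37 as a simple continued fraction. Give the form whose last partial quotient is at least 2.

[3; 1, 17, 2]

146 = 3*37 + 35
37 = 1*35 + 2
35 = 17*2 + 1
2 = 2*1 + 0  (stop)
So 146/37 = [3; 1, 17, 2].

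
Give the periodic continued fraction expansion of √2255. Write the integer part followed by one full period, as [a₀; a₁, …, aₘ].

a₀ = ⌊√2255⌋ = 47.
With m₀=0, d₀=1 and mₖ₊₁ = dₖaₖ − mₖ, dₖ₊₁ = (n − mₖ₊₁²)/dₖ, aₖ₊₁ = ⌊(a₀+mₖ₊₁)/dₖ₊₁⌋:
  k=1: m=47, d=46, a=2
  k=2: m=45, d=5, a=18
  k=3: m=45, d=46, a=2
  k=4: m=47, d=1, a=94
d=1 and a=2a₀=94 at k=4, so the next step gives (m, d) = (47, 46) again — its k=1 value — and the period has length 4.

[47; 2, 18, 2, 94]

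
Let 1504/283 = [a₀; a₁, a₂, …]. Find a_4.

1504 = 5·283 + 89   →  a_0 = 5
283 = 3·89 + 16   →  a_1 = 3
89 = 5·16 + 9   →  a_2 = 5
16 = 1·9 + 7   →  a_3 = 1
9 = 1·7 + 2   →  a_4 = 1

1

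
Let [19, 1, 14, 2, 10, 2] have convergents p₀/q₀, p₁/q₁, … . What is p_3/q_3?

Using pₖ = aₖpₖ₋₁ + pₖ₋₂, qₖ = aₖqₖ₋₁ + qₖ₋₂ (with p₋₁=1, p₋₂=0, q₋₁=0, q₋₂=1):
  k=0: a=19, p=19, q=1
  k=1: a=1, p=20, q=1
  k=2: a=14, p=299, q=15
  k=3: a=2, p=618, q=31

618/31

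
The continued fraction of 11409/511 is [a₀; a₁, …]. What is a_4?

11409 = 22·511 + 167   →  a_0 = 22
511 = 3·167 + 10   →  a_1 = 3
167 = 16·10 + 7   →  a_2 = 16
10 = 1·7 + 3   →  a_3 = 1
7 = 2·3 + 1   →  a_4 = 2

2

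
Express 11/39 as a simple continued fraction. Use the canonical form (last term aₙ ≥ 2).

[0; 3, 1, 1, 5]

11 = 0×39 + 11
39 = 3×11 + 6
11 = 1×6 + 5
6 = 1×5 + 1
5 = 5×1 + 0  (stop)
So 11/39 = [0; 3, 1, 1, 5].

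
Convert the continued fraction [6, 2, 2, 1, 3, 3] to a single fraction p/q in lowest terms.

546/85

Fold from the inside: start with 3/1.
  3 + 1/3 = 10/3
  1 + 3/10 = 13/10
  2 + 10/13 = 36/13
  2 + 13/36 = 85/36
  6 + 36/85 = 546/85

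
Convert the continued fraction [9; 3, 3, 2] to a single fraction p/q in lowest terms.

214/23

Using pₖ = aₖpₖ₋₁ + pₖ₋₂ and qₖ = aₖqₖ₋₁ + qₖ₋₂:
  k=0: a=9, p=9, q=1
  k=1: a=3, p=28, q=3
  k=2: a=3, p=93, q=10
  k=3: a=2, p=214, q=23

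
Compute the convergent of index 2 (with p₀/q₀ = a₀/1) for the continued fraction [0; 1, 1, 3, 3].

Using pₖ = aₖpₖ₋₁ + pₖ₋₂, qₖ = aₖqₖ₋₁ + qₖ₋₂ (with p₋₁=1, p₋₂=0, q₋₁=0, q₋₂=1):
  k=0: a=0, p=0, q=1
  k=1: a=1, p=1, q=1
  k=2: a=1, p=1, q=2

1/2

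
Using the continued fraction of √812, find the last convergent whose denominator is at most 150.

3220/113

√812 = [28; 2, 56, …] (period length 2).
Convergents:
  p_0/q_0 = 28/1
  p_1/q_1 = 57/2
  p_2/q_2 = 3220/113
  p_3/q_3 = 6497/228
q_2 = 113 ≤ 150 < 228 = q_3, so the answer is 3220/113.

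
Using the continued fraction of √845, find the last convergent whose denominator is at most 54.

843/29

√845 = [29; 14, 1, 1, 14, 58, …] (period length 5).
Convergents:
  p_0/q_0 = 29/1
  p_1/q_1 = 407/14
  p_2/q_2 = 436/15
  p_3/q_3 = 843/29
  p_4/q_4 = 12238/421
q_3 = 29 ≤ 54 < 421 = q_4, so the answer is 843/29.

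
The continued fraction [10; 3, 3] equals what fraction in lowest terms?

Fold from the inside: start with 3/1.
  3 + 1/3 = 10/3
  10 + 3/10 = 103/10

103/10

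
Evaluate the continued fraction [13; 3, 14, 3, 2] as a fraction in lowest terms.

4091/307

Fold from the inside: start with 2/1.
  3 + 1/2 = 7/2
  14 + 2/7 = 100/7
  3 + 7/100 = 307/100
  13 + 100/307 = 4091/307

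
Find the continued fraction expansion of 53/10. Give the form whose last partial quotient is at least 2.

[5; 3, 3]

53 = 5×10 + 3
10 = 3×3 + 1
3 = 3×1 + 0  (stop)
So 53/10 = [5; 3, 3].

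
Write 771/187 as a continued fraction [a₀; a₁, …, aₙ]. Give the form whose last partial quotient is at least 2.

[4; 8, 7, 1, 2]

771 = 4×187 + 23
187 = 8×23 + 3
23 = 7×3 + 2
3 = 1×2 + 1
2 = 2×1 + 0  (stop)
So 771/187 = [4; 8, 7, 1, 2].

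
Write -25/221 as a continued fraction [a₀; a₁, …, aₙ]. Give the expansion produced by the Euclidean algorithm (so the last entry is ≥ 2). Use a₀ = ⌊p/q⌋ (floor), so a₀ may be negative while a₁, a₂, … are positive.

-25 = -1*221 + 196
221 = 1*196 + 25
196 = 7*25 + 21
25 = 1*21 + 4
21 = 5*4 + 1
4 = 4*1 + 0  (stop)
So -25/221 = [-1; 1, 7, 1, 5, 4].

[-1; 1, 7, 1, 5, 4]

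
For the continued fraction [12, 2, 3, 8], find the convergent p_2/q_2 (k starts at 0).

Using pₖ = aₖpₖ₋₁ + pₖ₋₂, qₖ = aₖqₖ₋₁ + qₖ₋₂ (with p₋₁=1, p₋₂=0, q₋₁=0, q₋₂=1):
  k=0: a=12, p=12, q=1
  k=1: a=2, p=25, q=2
  k=2: a=3, p=87, q=7

87/7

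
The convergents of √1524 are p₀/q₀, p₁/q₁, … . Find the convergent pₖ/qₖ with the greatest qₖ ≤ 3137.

79209/2029

√1524 = [39; 26, 78, …] (period length 2).
Convergents:
  p_0/q_0 = 39/1
  p_1/q_1 = 1015/26
  p_2/q_2 = 79209/2029
  p_3/q_3 = 2060449/52780
q_2 = 2029 ≤ 3137 < 52780 = q_3, so the answer is 79209/2029.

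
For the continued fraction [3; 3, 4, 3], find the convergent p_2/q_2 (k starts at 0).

43/13

Using pₖ = aₖpₖ₋₁ + pₖ₋₂, qₖ = aₖqₖ₋₁ + qₖ₋₂ (with p₋₁=1, p₋₂=0, q₋₁=0, q₋₂=1):
  k=0: a=3, p=3, q=1
  k=1: a=3, p=10, q=3
  k=2: a=4, p=43, q=13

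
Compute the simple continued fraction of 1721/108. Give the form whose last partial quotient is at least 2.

1721 = 15·108 + 101
108 = 1·101 + 7
101 = 14·7 + 3
7 = 2·3 + 1
3 = 3·1 + 0  (stop)
So 1721/108 = [15; 1, 14, 2, 3].

[15; 1, 14, 2, 3]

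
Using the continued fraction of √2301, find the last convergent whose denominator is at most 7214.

√2301 = [47; 1, 30, 1, 94, …] (period length 4).
Convergents:
  p_0/q_0 = 47/1
  p_1/q_1 = 48/1
  p_2/q_2 = 1487/31
  p_3/q_3 = 1535/32
  p_4/q_4 = 145777/3039
  p_5/q_5 = 147312/3071
  p_6/q_6 = 4565137/95169
q_5 = 3071 ≤ 7214 < 95169 = q_6, so the answer is 147312/3071.

147312/3071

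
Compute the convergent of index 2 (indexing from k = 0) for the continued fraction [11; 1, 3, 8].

47/4

Using pₖ = aₖpₖ₋₁ + pₖ₋₂, qₖ = aₖqₖ₋₁ + qₖ₋₂ (with p₋₁=1, p₋₂=0, q₋₁=0, q₋₂=1):
  k=0: a=11, p=11, q=1
  k=1: a=1, p=12, q=1
  k=2: a=3, p=47, q=4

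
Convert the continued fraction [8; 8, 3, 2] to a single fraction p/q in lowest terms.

Using pₖ = aₖpₖ₋₁ + pₖ₋₂ and qₖ = aₖqₖ₋₁ + qₖ₋₂:
  k=0: a=8, p=8, q=1
  k=1: a=8, p=65, q=8
  k=2: a=3, p=203, q=25
  k=3: a=2, p=471, q=58

471/58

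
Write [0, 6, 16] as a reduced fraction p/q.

Fold from the inside: start with 16/1.
  6 + 1/16 = 97/16
  0 + 16/97 = 16/97

16/97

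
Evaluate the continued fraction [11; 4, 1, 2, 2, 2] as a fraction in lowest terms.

897/80

Using pₖ = aₖpₖ₋₁ + pₖ₋₂ and qₖ = aₖqₖ₋₁ + qₖ₋₂:
  k=0: a=11, p=11, q=1
  k=1: a=4, p=45, q=4
  k=2: a=1, p=56, q=5
  k=3: a=2, p=157, q=14
  k=4: a=2, p=370, q=33
  k=5: a=2, p=897, q=80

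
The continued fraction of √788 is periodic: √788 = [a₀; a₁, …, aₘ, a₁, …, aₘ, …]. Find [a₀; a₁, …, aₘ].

a₀ = ⌊√788⌋ = 28.
With m₀=0, d₀=1 and mₖ₊₁ = dₖaₖ − mₖ, dₖ₊₁ = (n − mₖ₊₁²)/dₖ, aₖ₊₁ = ⌊(a₀+mₖ₊₁)/dₖ₊₁⌋:
  k=1: m=28, d=4, a=14
  k=2: m=28, d=1, a=56
d=1 and a=2a₀=56 at k=2, so the next step gives (m, d) = (28, 4) again — its k=1 value — and the period has length 2.

[28; 14, 56]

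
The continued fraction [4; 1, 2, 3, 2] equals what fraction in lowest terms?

108/23

Fold from the inside: start with 2/1.
  3 + 1/2 = 7/2
  2 + 2/7 = 16/7
  1 + 7/16 = 23/16
  4 + 16/23 = 108/23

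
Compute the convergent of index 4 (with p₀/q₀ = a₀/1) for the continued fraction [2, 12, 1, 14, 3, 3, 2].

1236/595

Using pₖ = aₖpₖ₋₁ + pₖ₋₂, qₖ = aₖqₖ₋₁ + qₖ₋₂ (with p₋₁=1, p₋₂=0, q₋₁=0, q₋₂=1):
  k=0: a=2, p=2, q=1
  k=1: a=12, p=25, q=12
  k=2: a=1, p=27, q=13
  k=3: a=14, p=403, q=194
  k=4: a=3, p=1236, q=595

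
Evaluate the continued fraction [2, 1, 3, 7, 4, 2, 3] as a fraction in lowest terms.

2557/927

Fold from the inside: start with 3/1.
  2 + 1/3 = 7/3
  4 + 3/7 = 31/7
  7 + 7/31 = 224/31
  3 + 31/224 = 703/224
  1 + 224/703 = 927/703
  2 + 703/927 = 2557/927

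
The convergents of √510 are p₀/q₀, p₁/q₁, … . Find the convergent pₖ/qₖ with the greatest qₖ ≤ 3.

√510 = [22; 1, 1, 2, 1, 1, 44, …] (period length 6).
Convergents:
  p_0/q_0 = 22/1
  p_1/q_1 = 23/1
  p_2/q_2 = 45/2
  p_3/q_3 = 113/5
q_2 = 2 ≤ 3 < 5 = q_3, so the answer is 45/2.

45/2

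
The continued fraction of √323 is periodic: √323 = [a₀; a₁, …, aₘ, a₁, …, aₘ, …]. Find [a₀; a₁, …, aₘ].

a₀ = ⌊√323⌋ = 17.

[17; 1, 34]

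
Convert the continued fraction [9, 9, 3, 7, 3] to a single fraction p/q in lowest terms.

5856/643

Fold from the inside: start with 3/1.
  7 + 1/3 = 22/3
  3 + 3/22 = 69/22
  9 + 22/69 = 643/69
  9 + 69/643 = 5856/643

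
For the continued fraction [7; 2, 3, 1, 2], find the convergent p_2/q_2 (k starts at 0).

Using pₖ = aₖpₖ₋₁ + pₖ₋₂, qₖ = aₖqₖ₋₁ + qₖ₋₂ (with p₋₁=1, p₋₂=0, q₋₁=0, q₋₂=1):
  k=0: a=7, p=7, q=1
  k=1: a=2, p=15, q=2
  k=2: a=3, p=52, q=7

52/7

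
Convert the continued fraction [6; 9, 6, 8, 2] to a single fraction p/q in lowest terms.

Fold from the inside: start with 2/1.
  8 + 1/2 = 17/2
  6 + 2/17 = 104/17
  9 + 17/104 = 953/104
  6 + 104/953 = 5822/953

5822/953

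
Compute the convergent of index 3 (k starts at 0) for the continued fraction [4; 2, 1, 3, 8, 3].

Using pₖ = aₖpₖ₋₁ + pₖ₋₂, qₖ = aₖqₖ₋₁ + qₖ₋₂ (with p₋₁=1, p₋₂=0, q₋₁=0, q₋₂=1):
  k=0: a=4, p=4, q=1
  k=1: a=2, p=9, q=2
  k=2: a=1, p=13, q=3
  k=3: a=3, p=48, q=11

48/11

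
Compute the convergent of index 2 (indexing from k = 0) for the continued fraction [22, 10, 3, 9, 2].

Using pₖ = aₖpₖ₋₁ + pₖ₋₂, qₖ = aₖqₖ₋₁ + qₖ₋₂ (with p₋₁=1, p₋₂=0, q₋₁=0, q₋₂=1):
  k=0: a=22, p=22, q=1
  k=1: a=10, p=221, q=10
  k=2: a=3, p=685, q=31

685/31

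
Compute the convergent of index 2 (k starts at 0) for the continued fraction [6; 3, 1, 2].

25/4

Using pₖ = aₖpₖ₋₁ + pₖ₋₂, qₖ = aₖqₖ₋₁ + qₖ₋₂ (with p₋₁=1, p₋₂=0, q₋₁=0, q₋₂=1):
  k=0: a=6, p=6, q=1
  k=1: a=3, p=19, q=3
  k=2: a=1, p=25, q=4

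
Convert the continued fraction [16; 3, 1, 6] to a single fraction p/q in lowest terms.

439/27

Fold from the inside: start with 6/1.
  1 + 1/6 = 7/6
  3 + 6/7 = 27/7
  16 + 7/27 = 439/27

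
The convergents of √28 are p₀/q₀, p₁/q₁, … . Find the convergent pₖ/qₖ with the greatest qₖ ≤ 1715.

4048/765

√28 = [5; 3, 2, 3, 10, …] (period length 4).
Convergents:
  p_0/q_0 = 5/1
  p_1/q_1 = 16/3
  p_2/q_2 = 37/7
  p_3/q_3 = 127/24
  p_4/q_4 = 1307/247
  p_5/q_5 = 4048/765
  p_6/q_6 = 9403/1777
q_5 = 765 ≤ 1715 < 1777 = q_6, so the answer is 4048/765.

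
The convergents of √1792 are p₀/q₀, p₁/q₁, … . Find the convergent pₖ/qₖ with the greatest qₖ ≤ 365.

10710/253

√1792 = [42; 3, 84, …] (period length 2).
Convergents:
  p_0/q_0 = 42/1
  p_1/q_1 = 127/3
  p_2/q_2 = 10710/253
  p_3/q_3 = 32257/762
q_2 = 253 ≤ 365 < 762 = q_3, so the answer is 10710/253.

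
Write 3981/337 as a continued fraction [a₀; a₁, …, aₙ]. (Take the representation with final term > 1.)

3981 = 11*337 + 274
337 = 1*274 + 63
274 = 4*63 + 22
63 = 2*22 + 19
22 = 1*19 + 3
19 = 6*3 + 1
3 = 3*1 + 0  (stop)
So 3981/337 = [11; 1, 4, 2, 1, 6, 3].

[11; 1, 4, 2, 1, 6, 3]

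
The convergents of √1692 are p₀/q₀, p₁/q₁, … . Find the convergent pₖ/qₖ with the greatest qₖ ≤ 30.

√1692 = [41; 7, 2, 7, 82, …] (period length 4).
Convergents:
  p_0/q_0 = 41/1
  p_1/q_1 = 288/7
  p_2/q_2 = 617/15
  p_3/q_3 = 4607/112
q_2 = 15 ≤ 30 < 112 = q_3, so the answer is 617/15.

617/15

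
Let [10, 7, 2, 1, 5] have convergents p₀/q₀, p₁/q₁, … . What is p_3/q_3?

Using pₖ = aₖpₖ₋₁ + pₖ₋₂, qₖ = aₖqₖ₋₁ + qₖ₋₂ (with p₋₁=1, p₋₂=0, q₋₁=0, q₋₂=1):
  k=0: a=10, p=10, q=1
  k=1: a=7, p=71, q=7
  k=2: a=2, p=152, q=15
  k=3: a=1, p=223, q=22

223/22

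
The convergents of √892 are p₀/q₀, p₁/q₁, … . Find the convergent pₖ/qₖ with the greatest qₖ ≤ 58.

√892 = [29; 1, 6, 2, 14, 2, 6, 1, 58, …] (period length 8).
Convergents:
  p_0/q_0 = 29/1
  p_1/q_1 = 30/1
  p_2/q_2 = 209/7
  p_3/q_3 = 448/15
  p_4/q_4 = 6481/217
q_3 = 15 ≤ 58 < 217 = q_4, so the answer is 448/15.

448/15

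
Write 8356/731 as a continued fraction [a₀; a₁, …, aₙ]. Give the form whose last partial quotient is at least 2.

[11; 2, 3, 8, 2, 2, 2]

8356 = 11·731 + 315
731 = 2·315 + 101
315 = 3·101 + 12
101 = 8·12 + 5
12 = 2·5 + 2
5 = 2·2 + 1
2 = 2·1 + 0  (stop)
So 8356/731 = [11; 2, 3, 8, 2, 2, 2].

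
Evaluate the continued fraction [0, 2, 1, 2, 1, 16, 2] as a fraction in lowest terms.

Fold from the inside: start with 2/1.
  16 + 1/2 = 33/2
  1 + 2/33 = 35/33
  2 + 33/35 = 103/35
  1 + 35/103 = 138/103
  2 + 103/138 = 379/138
  0 + 138/379 = 138/379

138/379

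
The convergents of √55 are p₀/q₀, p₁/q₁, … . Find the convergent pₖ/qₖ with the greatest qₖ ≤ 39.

89/12

√55 = [7; 2, 2, 2, 14, …] (period length 4).
Convergents:
  p_0/q_0 = 7/1
  p_1/q_1 = 15/2
  p_2/q_2 = 37/5
  p_3/q_3 = 89/12
  p_4/q_4 = 1283/173
q_3 = 12 ≤ 39 < 173 = q_4, so the answer is 89/12.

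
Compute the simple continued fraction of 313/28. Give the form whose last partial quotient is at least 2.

[11; 5, 1, 1, 2]

313 = 11*28 + 5
28 = 5*5 + 3
5 = 1*3 + 2
3 = 1*2 + 1
2 = 2*1 + 0  (stop)
So 313/28 = [11; 5, 1, 1, 2].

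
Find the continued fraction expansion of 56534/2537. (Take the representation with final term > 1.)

[22; 3, 1, 1, 10, 11, 3]

56534 = 22·2537 + 720
2537 = 3·720 + 377
720 = 1·377 + 343
377 = 1·343 + 34
343 = 10·34 + 3
34 = 11·3 + 1
3 = 3·1 + 0  (stop)
So 56534/2537 = [22; 3, 1, 1, 10, 11, 3].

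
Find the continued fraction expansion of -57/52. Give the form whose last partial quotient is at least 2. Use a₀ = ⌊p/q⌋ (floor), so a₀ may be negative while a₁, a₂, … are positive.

-57 = -2×52 + 47
52 = 1×47 + 5
47 = 9×5 + 2
5 = 2×2 + 1
2 = 2×1 + 0  (stop)
So -57/52 = [-2; 1, 9, 2, 2].

[-2; 1, 9, 2, 2]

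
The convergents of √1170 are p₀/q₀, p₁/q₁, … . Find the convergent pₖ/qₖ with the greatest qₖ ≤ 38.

1163/34

√1170 = [34; 4, 1, 6, 1, 4, 68, …] (period length 6).
Convergents:
  p_0/q_0 = 34/1
  p_1/q_1 = 137/4
  p_2/q_2 = 171/5
  p_3/q_3 = 1163/34
  p_4/q_4 = 1334/39
q_3 = 34 ≤ 38 < 39 = q_4, so the answer is 1163/34.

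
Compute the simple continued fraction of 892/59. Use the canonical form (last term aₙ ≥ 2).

[15; 8, 2, 3]

892 = 15·59 + 7
59 = 8·7 + 3
7 = 2·3 + 1
3 = 3·1 + 0  (stop)
So 892/59 = [15; 8, 2, 3].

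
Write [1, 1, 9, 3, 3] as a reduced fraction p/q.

Fold from the inside: start with 3/1.
  3 + 1/3 = 10/3
  9 + 3/10 = 93/10
  1 + 10/93 = 103/93
  1 + 93/103 = 196/103

196/103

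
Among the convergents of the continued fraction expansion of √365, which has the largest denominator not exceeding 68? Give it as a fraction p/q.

363/19

√365 = [19; 9, 1, 1, 9, 38, …] (period length 5).
Convergents:
  p_0/q_0 = 19/1
  p_1/q_1 = 172/9
  p_2/q_2 = 191/10
  p_3/q_3 = 363/19
  p_4/q_4 = 3458/181
q_3 = 19 ≤ 68 < 181 = q_4, so the answer is 363/19.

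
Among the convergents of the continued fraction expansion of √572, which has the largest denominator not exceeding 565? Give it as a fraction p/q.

13465/563

√572 = [23; 1, 10, 1, 46, …] (period length 4).
Convergents:
  p_0/q_0 = 23/1
  p_1/q_1 = 24/1
  p_2/q_2 = 263/11
  p_3/q_3 = 287/12
  p_4/q_4 = 13465/563
  p_5/q_5 = 13752/575
q_4 = 563 ≤ 565 < 575 = q_5, so the answer is 13465/563.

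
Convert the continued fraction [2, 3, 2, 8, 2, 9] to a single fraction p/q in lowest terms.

2709/1184

Using pₖ = aₖpₖ₋₁ + pₖ₋₂ and qₖ = aₖqₖ₋₁ + qₖ₋₂:
  k=0: a=2, p=2, q=1
  k=1: a=3, p=7, q=3
  k=2: a=2, p=16, q=7
  k=3: a=8, p=135, q=59
  k=4: a=2, p=286, q=125
  k=5: a=9, p=2709, q=1184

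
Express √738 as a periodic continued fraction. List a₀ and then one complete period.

[27; 6, 54]

a₀ = ⌊√738⌋ = 27.
With m₀=0, d₀=1 and mₖ₊₁ = dₖaₖ − mₖ, dₖ₊₁ = (n − mₖ₊₁²)/dₖ, aₖ₊₁ = ⌊(a₀+mₖ₊₁)/dₖ₊₁⌋:
  k=1: m=27, d=9, a=6
  k=2: m=27, d=1, a=54
d=1 and a=2a₀=54 at k=2, so the next step gives (m, d) = (27, 9) again — its k=1 value — and the period has length 2.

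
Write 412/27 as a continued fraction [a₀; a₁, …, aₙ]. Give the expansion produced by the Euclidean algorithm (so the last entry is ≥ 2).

412 = 15*27 + 7
27 = 3*7 + 6
7 = 1*6 + 1
6 = 6*1 + 0  (stop)
So 412/27 = [15; 3, 1, 6].

[15; 3, 1, 6]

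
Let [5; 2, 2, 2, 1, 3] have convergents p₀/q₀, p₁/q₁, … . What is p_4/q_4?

Using pₖ = aₖpₖ₋₁ + pₖ₋₂, qₖ = aₖqₖ₋₁ + qₖ₋₂ (with p₋₁=1, p₋₂=0, q₋₁=0, q₋₂=1):
  k=0: a=5, p=5, q=1
  k=1: a=2, p=11, q=2
  k=2: a=2, p=27, q=5
  k=3: a=2, p=65, q=12
  k=4: a=1, p=92, q=17

92/17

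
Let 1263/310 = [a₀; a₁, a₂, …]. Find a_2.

2

1263 = 4·310 + 23   →  a_0 = 4
310 = 13·23 + 11   →  a_1 = 13
23 = 2·11 + 1   →  a_2 = 2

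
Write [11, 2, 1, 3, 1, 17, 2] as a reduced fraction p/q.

Using pₖ = aₖpₖ₋₁ + pₖ₋₂ and qₖ = aₖqₖ₋₁ + qₖ₋₂:
  k=0: a=11, p=11, q=1
  k=1: a=2, p=23, q=2
  k=2: a=1, p=34, q=3
  k=3: a=3, p=125, q=11
  k=4: a=1, p=159, q=14
  k=5: a=17, p=2828, q=249
  k=6: a=2, p=5815, q=512

5815/512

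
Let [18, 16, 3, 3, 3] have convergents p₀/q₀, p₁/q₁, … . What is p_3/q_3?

2944/163

Using pₖ = aₖpₖ₋₁ + pₖ₋₂, qₖ = aₖqₖ₋₁ + qₖ₋₂ (with p₋₁=1, p₋₂=0, q₋₁=0, q₋₂=1):
  k=0: a=18, p=18, q=1
  k=1: a=16, p=289, q=16
  k=2: a=3, p=885, q=49
  k=3: a=3, p=2944, q=163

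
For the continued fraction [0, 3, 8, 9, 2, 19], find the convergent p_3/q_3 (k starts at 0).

Using pₖ = aₖpₖ₋₁ + pₖ₋₂, qₖ = aₖqₖ₋₁ + qₖ₋₂ (with p₋₁=1, p₋₂=0, q₋₁=0, q₋₂=1):
  k=0: a=0, p=0, q=1
  k=1: a=3, p=1, q=3
  k=2: a=8, p=8, q=25
  k=3: a=9, p=73, q=228

73/228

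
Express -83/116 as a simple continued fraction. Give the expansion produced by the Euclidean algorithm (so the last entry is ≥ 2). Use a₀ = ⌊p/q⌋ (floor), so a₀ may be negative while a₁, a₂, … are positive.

-83 = -1*116 + 33
116 = 3*33 + 17
33 = 1*17 + 16
17 = 1*16 + 1
16 = 16*1 + 0  (stop)
So -83/116 = [-1; 3, 1, 1, 16].

[-1; 3, 1, 1, 16]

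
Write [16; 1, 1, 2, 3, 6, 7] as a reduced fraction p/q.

Using pₖ = aₖpₖ₋₁ + pₖ₋₂ and qₖ = aₖqₖ₋₁ + qₖ₋₂:
  k=0: a=16, p=16, q=1
  k=1: a=1, p=17, q=1
  k=2: a=1, p=33, q=2
  k=3: a=2, p=83, q=5
  k=4: a=3, p=282, q=17
  k=5: a=6, p=1775, q=107
  k=6: a=7, p=12707, q=766

12707/766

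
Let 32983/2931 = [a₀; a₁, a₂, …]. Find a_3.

32983 = 11·2931 + 742   →  a_0 = 11
2931 = 3·742 + 705   →  a_1 = 3
742 = 1·705 + 37   →  a_2 = 1
705 = 19·37 + 2   →  a_3 = 19

19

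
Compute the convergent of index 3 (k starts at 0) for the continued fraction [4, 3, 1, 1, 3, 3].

30/7

Using pₖ = aₖpₖ₋₁ + pₖ₋₂, qₖ = aₖqₖ₋₁ + qₖ₋₂ (with p₋₁=1, p₋₂=0, q₋₁=0, q₋₂=1):
  k=0: a=4, p=4, q=1
  k=1: a=3, p=13, q=3
  k=2: a=1, p=17, q=4
  k=3: a=1, p=30, q=7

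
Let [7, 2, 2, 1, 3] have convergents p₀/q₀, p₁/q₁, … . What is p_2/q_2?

Using pₖ = aₖpₖ₋₁ + pₖ₋₂, qₖ = aₖqₖ₋₁ + qₖ₋₂ (with p₋₁=1, p₋₂=0, q₋₁=0, q₋₂=1):
  k=0: a=7, p=7, q=1
  k=1: a=2, p=15, q=2
  k=2: a=2, p=37, q=5

37/5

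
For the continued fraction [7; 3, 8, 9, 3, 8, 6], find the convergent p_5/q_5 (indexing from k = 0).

43189/5900

Using pₖ = aₖpₖ₋₁ + pₖ₋₂, qₖ = aₖqₖ₋₁ + qₖ₋₂ (with p₋₁=1, p₋₂=0, q₋₁=0, q₋₂=1):
  k=0: a=7, p=7, q=1
  k=1: a=3, p=22, q=3
  k=2: a=8, p=183, q=25
  k=3: a=9, p=1669, q=228
  k=4: a=3, p=5190, q=709
  k=5: a=8, p=43189, q=5900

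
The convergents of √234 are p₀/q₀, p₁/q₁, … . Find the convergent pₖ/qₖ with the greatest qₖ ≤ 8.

√234 = [15; 3, 2, 1, 2, 1, 2, 3, 30, …] (period length 8).
Convergents:
  p_0/q_0 = 15/1
  p_1/q_1 = 46/3
  p_2/q_2 = 107/7
  p_3/q_3 = 153/10
q_2 = 7 ≤ 8 < 10 = q_3, so the answer is 107/7.

107/7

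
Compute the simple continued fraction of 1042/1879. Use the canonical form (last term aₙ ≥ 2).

[0; 1, 1, 4, 12, 17]

1042 = 0×1879 + 1042
1879 = 1×1042 + 837
1042 = 1×837 + 205
837 = 4×205 + 17
205 = 12×17 + 1
17 = 17×1 + 0  (stop)
So 1042/1879 = [0; 1, 1, 4, 12, 17].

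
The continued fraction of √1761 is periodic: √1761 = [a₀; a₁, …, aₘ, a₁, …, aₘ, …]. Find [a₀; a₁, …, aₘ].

a₀ = ⌊√1761⌋ = 41.

[41; 1, 26, 1, 82]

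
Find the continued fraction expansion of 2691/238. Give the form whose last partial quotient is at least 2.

[11; 3, 3, 1, 5, 3]

2691 = 11×238 + 73
238 = 3×73 + 19
73 = 3×19 + 16
19 = 1×16 + 3
16 = 5×3 + 1
3 = 3×1 + 0  (stop)
So 2691/238 = [11; 3, 3, 1, 5, 3].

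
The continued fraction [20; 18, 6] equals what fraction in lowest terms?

Using pₖ = aₖpₖ₋₁ + pₖ₋₂ and qₖ = aₖqₖ₋₁ + qₖ₋₂:
  k=0: a=20, p=20, q=1
  k=1: a=18, p=361, q=18
  k=2: a=6, p=2186, q=109

2186/109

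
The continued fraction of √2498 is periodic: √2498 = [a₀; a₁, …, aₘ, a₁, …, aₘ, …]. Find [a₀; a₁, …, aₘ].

a₀ = ⌊√2498⌋ = 49.
With m₀=0, d₀=1 and mₖ₊₁ = dₖaₖ − mₖ, dₖ₊₁ = (n − mₖ₊₁²)/dₖ, aₖ₊₁ = ⌊(a₀+mₖ₊₁)/dₖ₊₁⌋:
  k=1: m=49, d=97, a=1
  k=2: m=48, d=2, a=48
  k=3: m=48, d=97, a=1
  k=4: m=49, d=1, a=98
d=1 and a=2a₀=98 at k=4, so the next step gives (m, d) = (49, 97) again — its k=1 value — and the period has length 4.

[49; 1, 48, 1, 98]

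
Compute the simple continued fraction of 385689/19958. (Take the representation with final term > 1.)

385689 = 19*19958 + 6487
19958 = 3*6487 + 497
6487 = 13*497 + 26
497 = 19*26 + 3
26 = 8*3 + 2
3 = 1*2 + 1
2 = 2*1 + 0  (stop)
So 385689/19958 = [19; 3, 13, 19, 8, 1, 2].

[19; 3, 13, 19, 8, 1, 2]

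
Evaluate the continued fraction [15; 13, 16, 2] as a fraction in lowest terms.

6498/431

Using pₖ = aₖpₖ₋₁ + pₖ₋₂ and qₖ = aₖqₖ₋₁ + qₖ₋₂:
  k=0: a=15, p=15, q=1
  k=1: a=13, p=196, q=13
  k=2: a=16, p=3151, q=209
  k=3: a=2, p=6498, q=431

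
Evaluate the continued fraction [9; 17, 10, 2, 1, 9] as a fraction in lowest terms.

46461/5129

Fold from the inside: start with 9/1.
  1 + 1/9 = 10/9
  2 + 9/10 = 29/10
  10 + 10/29 = 300/29
  17 + 29/300 = 5129/300
  9 + 300/5129 = 46461/5129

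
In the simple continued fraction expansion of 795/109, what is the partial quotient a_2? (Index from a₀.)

2

795 = 7·109 + 32   →  a_0 = 7
109 = 3·32 + 13   →  a_1 = 3
32 = 2·13 + 6   →  a_2 = 2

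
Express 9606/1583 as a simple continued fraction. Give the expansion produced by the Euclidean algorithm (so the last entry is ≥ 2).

9606 = 6*1583 + 108
1583 = 14*108 + 71
108 = 1*71 + 37
71 = 1*37 + 34
37 = 1*34 + 3
34 = 11*3 + 1
3 = 3*1 + 0  (stop)
So 9606/1583 = [6; 14, 1, 1, 1, 11, 3].

[6; 14, 1, 1, 1, 11, 3]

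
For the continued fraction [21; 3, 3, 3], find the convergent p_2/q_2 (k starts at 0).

Using pₖ = aₖpₖ₋₁ + pₖ₋₂, qₖ = aₖqₖ₋₁ + qₖ₋₂ (with p₋₁=1, p₋₂=0, q₋₁=0, q₋₂=1):
  k=0: a=21, p=21, q=1
  k=1: a=3, p=64, q=3
  k=2: a=3, p=213, q=10

213/10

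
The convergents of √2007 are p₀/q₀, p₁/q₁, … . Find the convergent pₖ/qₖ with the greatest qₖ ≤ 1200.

20115/449

√2007 = [44; 1, 3, 1, 88, …] (period length 4).
Convergents:
  p_0/q_0 = 44/1
  p_1/q_1 = 45/1
  p_2/q_2 = 179/4
  p_3/q_3 = 224/5
  p_4/q_4 = 19891/444
  p_5/q_5 = 20115/449
  p_6/q_6 = 80236/1791
q_5 = 449 ≤ 1200 < 1791 = q_6, so the answer is 20115/449.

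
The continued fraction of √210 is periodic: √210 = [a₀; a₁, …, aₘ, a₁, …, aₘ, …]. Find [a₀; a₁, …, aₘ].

[14; 2, 28]

a₀ = ⌊√210⌋ = 14.
With m₀=0, d₀=1 and mₖ₊₁ = dₖaₖ − mₖ, dₖ₊₁ = (n − mₖ₊₁²)/dₖ, aₖ₊₁ = ⌊(a₀+mₖ₊₁)/dₖ₊₁⌋:
  k=1: m=14, d=14, a=2
  k=2: m=14, d=1, a=28
d=1 and a=2a₀=28 at k=2, so the next step gives (m, d) = (14, 14) again — its k=1 value — and the period has length 2.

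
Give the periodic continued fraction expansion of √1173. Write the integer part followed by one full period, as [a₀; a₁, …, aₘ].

[34; 4, 68]

a₀ = ⌊√1173⌋ = 34.
With m₀=0, d₀=1 and mₖ₊₁ = dₖaₖ − mₖ, dₖ₊₁ = (n − mₖ₊₁²)/dₖ, aₖ₊₁ = ⌊(a₀+mₖ₊₁)/dₖ₊₁⌋:
  k=1: m=34, d=17, a=4
  k=2: m=34, d=1, a=68
d=1 and a=2a₀=68 at k=2, so the next step gives (m, d) = (34, 17) again — its k=1 value — and the period has length 2.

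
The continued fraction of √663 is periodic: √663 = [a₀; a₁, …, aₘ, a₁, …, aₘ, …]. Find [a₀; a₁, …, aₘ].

a₀ = ⌊√663⌋ = 25.

[25; 1, 2, 1, 50]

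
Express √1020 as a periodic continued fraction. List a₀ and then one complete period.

[31; 1, 14, 1, 62]

a₀ = ⌊√1020⌋ = 31.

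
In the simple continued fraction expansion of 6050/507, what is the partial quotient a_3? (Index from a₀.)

1

6050 = 11·507 + 473   →  a_0 = 11
507 = 1·473 + 34   →  a_1 = 1
473 = 13·34 + 31   →  a_2 = 13
34 = 1·31 + 3   →  a_3 = 1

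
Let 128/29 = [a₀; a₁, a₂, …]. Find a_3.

128 = 4·29 + 12   →  a_0 = 4
29 = 2·12 + 5   →  a_1 = 2
12 = 2·5 + 2   →  a_2 = 2
5 = 2·2 + 1   →  a_3 = 2

2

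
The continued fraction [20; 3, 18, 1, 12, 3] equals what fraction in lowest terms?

46977/2311

Using pₖ = aₖpₖ₋₁ + pₖ₋₂ and qₖ = aₖqₖ₋₁ + qₖ₋₂:
  k=0: a=20, p=20, q=1
  k=1: a=3, p=61, q=3
  k=2: a=18, p=1118, q=55
  k=3: a=1, p=1179, q=58
  k=4: a=12, p=15266, q=751
  k=5: a=3, p=46977, q=2311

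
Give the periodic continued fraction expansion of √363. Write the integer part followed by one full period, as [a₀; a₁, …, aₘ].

a₀ = ⌊√363⌋ = 19.

[19; 19, 38]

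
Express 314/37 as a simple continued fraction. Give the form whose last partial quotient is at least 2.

314 = 8*37 + 18
37 = 2*18 + 1
18 = 18*1 + 0  (stop)
So 314/37 = [8; 2, 18].

[8; 2, 18]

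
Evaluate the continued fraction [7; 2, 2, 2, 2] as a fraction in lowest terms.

215/29

Fold from the inside: start with 2/1.
  2 + 1/2 = 5/2
  2 + 2/5 = 12/5
  2 + 5/12 = 29/12
  7 + 12/29 = 215/29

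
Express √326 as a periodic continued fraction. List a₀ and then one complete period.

a₀ = ⌊√326⌋ = 18.
With m₀=0, d₀=1 and mₖ₊₁ = dₖaₖ − mₖ, dₖ₊₁ = (n − mₖ₊₁²)/dₖ, aₖ₊₁ = ⌊(a₀+mₖ₊₁)/dₖ₊₁⌋:
  k=1: m=18, d=2, a=18
  k=2: m=18, d=1, a=36
d=1 and a=2a₀=36 at k=2, so the next step gives (m, d) = (18, 2) again — its k=1 value — and the period has length 2.

[18; 18, 36]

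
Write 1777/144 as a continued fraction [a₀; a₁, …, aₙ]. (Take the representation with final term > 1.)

1777 = 12*144 + 49
144 = 2*49 + 46
49 = 1*46 + 3
46 = 15*3 + 1
3 = 3*1 + 0  (stop)
So 1777/144 = [12; 2, 1, 15, 3].

[12; 2, 1, 15, 3]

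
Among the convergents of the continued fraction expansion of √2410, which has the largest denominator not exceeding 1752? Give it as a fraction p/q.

√2410 = [49; 10, 1, 8, 1, 10, 98, …] (period length 6).
Convergents:
  p_0/q_0 = 49/1
  p_1/q_1 = 491/10
  p_2/q_2 = 540/11
  p_3/q_3 = 4811/98
  p_4/q_4 = 5351/109
  p_5/q_5 = 58321/1188
  p_6/q_6 = 5720809/116533
q_5 = 1188 ≤ 1752 < 116533 = q_6, so the answer is 58321/1188.

58321/1188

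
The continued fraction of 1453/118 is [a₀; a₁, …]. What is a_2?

5

1453 = 12·118 + 37   →  a_0 = 12
118 = 3·37 + 7   →  a_1 = 3
37 = 5·7 + 2   →  a_2 = 5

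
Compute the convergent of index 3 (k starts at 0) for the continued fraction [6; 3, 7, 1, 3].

Using pₖ = aₖpₖ₋₁ + pₖ₋₂, qₖ = aₖqₖ₋₁ + qₖ₋₂ (with p₋₁=1, p₋₂=0, q₋₁=0, q₋₂=1):
  k=0: a=6, p=6, q=1
  k=1: a=3, p=19, q=3
  k=2: a=7, p=139, q=22
  k=3: a=1, p=158, q=25

158/25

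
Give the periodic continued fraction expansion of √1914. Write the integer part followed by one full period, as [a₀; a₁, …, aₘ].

[43; 1, 2, 1, 86]

a₀ = ⌊√1914⌋ = 43.
With m₀=0, d₀=1 and mₖ₊₁ = dₖaₖ − mₖ, dₖ₊₁ = (n − mₖ₊₁²)/dₖ, aₖ₊₁ = ⌊(a₀+mₖ₊₁)/dₖ₊₁⌋:
  k=1: m=43, d=65, a=1
  k=2: m=22, d=22, a=2
  k=3: m=22, d=65, a=1
  k=4: m=43, d=1, a=86
d=1 and a=2a₀=86 at k=4, so the next step gives (m, d) = (43, 65) again — its k=1 value — and the period has length 4.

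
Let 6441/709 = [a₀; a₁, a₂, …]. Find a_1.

6441 = 9·709 + 60   →  a_0 = 9
709 = 11·60 + 49   →  a_1 = 11

11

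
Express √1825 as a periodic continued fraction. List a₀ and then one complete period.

a₀ = ⌊√1825⌋ = 42.

[42; 1, 2, 1, 1, 2, 1, 84]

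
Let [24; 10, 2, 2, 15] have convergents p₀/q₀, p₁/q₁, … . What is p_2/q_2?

506/21

Using pₖ = aₖpₖ₋₁ + pₖ₋₂, qₖ = aₖqₖ₋₁ + qₖ₋₂ (with p₋₁=1, p₋₂=0, q₋₁=0, q₋₂=1):
  k=0: a=24, p=24, q=1
  k=1: a=10, p=241, q=10
  k=2: a=2, p=506, q=21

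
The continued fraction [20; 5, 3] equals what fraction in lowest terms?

Fold from the inside: start with 3/1.
  5 + 1/3 = 16/3
  20 + 3/16 = 323/16

323/16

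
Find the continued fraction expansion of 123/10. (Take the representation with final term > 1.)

[12; 3, 3]

123 = 12×10 + 3
10 = 3×3 + 1
3 = 3×1 + 0  (stop)
So 123/10 = [12; 3, 3].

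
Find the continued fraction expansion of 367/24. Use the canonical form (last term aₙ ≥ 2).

367 = 15*24 + 7
24 = 3*7 + 3
7 = 2*3 + 1
3 = 3*1 + 0  (stop)
So 367/24 = [15; 3, 2, 3].

[15; 3, 2, 3]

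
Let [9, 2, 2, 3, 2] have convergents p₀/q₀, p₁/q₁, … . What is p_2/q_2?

Using pₖ = aₖpₖ₋₁ + pₖ₋₂, qₖ = aₖqₖ₋₁ + qₖ₋₂ (with p₋₁=1, p₋₂=0, q₋₁=0, q₋₂=1):
  k=0: a=9, p=9, q=1
  k=1: a=2, p=19, q=2
  k=2: a=2, p=47, q=5

47/5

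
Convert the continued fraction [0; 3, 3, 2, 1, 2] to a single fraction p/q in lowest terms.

27/89

Using pₖ = aₖpₖ₋₁ + pₖ₋₂ and qₖ = aₖqₖ₋₁ + qₖ₋₂:
  k=0: a=0, p=0, q=1
  k=1: a=3, p=1, q=3
  k=2: a=3, p=3, q=10
  k=3: a=2, p=7, q=23
  k=4: a=1, p=10, q=33
  k=5: a=2, p=27, q=89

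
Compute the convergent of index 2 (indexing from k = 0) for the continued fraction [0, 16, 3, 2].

Using pₖ = aₖpₖ₋₁ + pₖ₋₂, qₖ = aₖqₖ₋₁ + qₖ₋₂ (with p₋₁=1, p₋₂=0, q₋₁=0, q₋₂=1):
  k=0: a=0, p=0, q=1
  k=1: a=16, p=1, q=16
  k=2: a=3, p=3, q=49

3/49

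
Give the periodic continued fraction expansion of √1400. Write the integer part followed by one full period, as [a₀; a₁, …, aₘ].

[37; 2, 2, 2, 74]

a₀ = ⌊√1400⌋ = 37.
With m₀=0, d₀=1 and mₖ₊₁ = dₖaₖ − mₖ, dₖ₊₁ = (n − mₖ₊₁²)/dₖ, aₖ₊₁ = ⌊(a₀+mₖ₊₁)/dₖ₊₁⌋:
  k=1: m=37, d=31, a=2
  k=2: m=25, d=25, a=2
  k=3: m=25, d=31, a=2
  k=4: m=37, d=1, a=74
d=1 and a=2a₀=74 at k=4, so the next step gives (m, d) = (37, 31) again — its k=1 value — and the period has length 4.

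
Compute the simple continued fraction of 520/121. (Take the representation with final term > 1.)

[4; 3, 2, 1, 3, 3]

520 = 4·121 + 36
121 = 3·36 + 13
36 = 2·13 + 10
13 = 1·10 + 3
10 = 3·3 + 1
3 = 3·1 + 0  (stop)
So 520/121 = [4; 3, 2, 1, 3, 3].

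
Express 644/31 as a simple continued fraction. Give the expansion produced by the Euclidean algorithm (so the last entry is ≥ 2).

644 = 20·31 + 24
31 = 1·24 + 7
24 = 3·7 + 3
7 = 2·3 + 1
3 = 3·1 + 0  (stop)
So 644/31 = [20; 1, 3, 2, 3].

[20; 1, 3, 2, 3]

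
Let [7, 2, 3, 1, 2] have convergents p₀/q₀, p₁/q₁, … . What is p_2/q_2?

Using pₖ = aₖpₖ₋₁ + pₖ₋₂, qₖ = aₖqₖ₋₁ + qₖ₋₂ (with p₋₁=1, p₋₂=0, q₋₁=0, q₋₂=1):
  k=0: a=7, p=7, q=1
  k=1: a=2, p=15, q=2
  k=2: a=3, p=52, q=7

52/7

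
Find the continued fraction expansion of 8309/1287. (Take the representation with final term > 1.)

[6; 2, 5, 5, 7, 3]

8309 = 6·1287 + 587
1287 = 2·587 + 113
587 = 5·113 + 22
113 = 5·22 + 3
22 = 7·3 + 1
3 = 3·1 + 0  (stop)
So 8309/1287 = [6; 2, 5, 5, 7, 3].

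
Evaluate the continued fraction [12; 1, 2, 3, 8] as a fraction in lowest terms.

1054/83

Fold from the inside: start with 8/1.
  3 + 1/8 = 25/8
  2 + 8/25 = 58/25
  1 + 25/58 = 83/58
  12 + 58/83 = 1054/83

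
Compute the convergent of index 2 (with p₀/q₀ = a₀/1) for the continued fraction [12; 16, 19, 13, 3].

Using pₖ = aₖpₖ₋₁ + pₖ₋₂, qₖ = aₖqₖ₋₁ + qₖ₋₂ (with p₋₁=1, p₋₂=0, q₋₁=0, q₋₂=1):
  k=0: a=12, p=12, q=1
  k=1: a=16, p=193, q=16
  k=2: a=19, p=3679, q=305

3679/305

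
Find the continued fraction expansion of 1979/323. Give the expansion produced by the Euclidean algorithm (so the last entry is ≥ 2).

[6; 7, 1, 7, 5]

1979 = 6×323 + 41
323 = 7×41 + 36
41 = 1×36 + 5
36 = 7×5 + 1
5 = 5×1 + 0  (stop)
So 1979/323 = [6; 7, 1, 7, 5].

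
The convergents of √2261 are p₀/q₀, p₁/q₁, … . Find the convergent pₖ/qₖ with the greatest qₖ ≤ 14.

√2261 = [47; 1, 1, 4, 1, 1, 94, …] (period length 6).
Convergents:
  p_0/q_0 = 47/1
  p_1/q_1 = 48/1
  p_2/q_2 = 95/2
  p_3/q_3 = 428/9
  p_4/q_4 = 523/11
  p_5/q_5 = 951/20
q_4 = 11 ≤ 14 < 20 = q_5, so the answer is 523/11.

523/11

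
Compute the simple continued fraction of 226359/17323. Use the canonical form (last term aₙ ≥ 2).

226359 = 13×17323 + 1160
17323 = 14×1160 + 1083
1160 = 1×1083 + 77
1083 = 14×77 + 5
77 = 15×5 + 2
5 = 2×2 + 1
2 = 2×1 + 0  (stop)
So 226359/17323 = [13; 14, 1, 14, 15, 2, 2].

[13; 14, 1, 14, 15, 2, 2]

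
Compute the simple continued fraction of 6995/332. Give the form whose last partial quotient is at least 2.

6995 = 21*332 + 23
332 = 14*23 + 10
23 = 2*10 + 3
10 = 3*3 + 1
3 = 3*1 + 0  (stop)
So 6995/332 = [21; 14, 2, 3, 3].

[21; 14, 2, 3, 3]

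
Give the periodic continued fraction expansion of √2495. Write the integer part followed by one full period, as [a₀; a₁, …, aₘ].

a₀ = ⌊√2495⌋ = 49.
With m₀=0, d₀=1 and mₖ₊₁ = dₖaₖ − mₖ, dₖ₊₁ = (n − mₖ₊₁²)/dₖ, aₖ₊₁ = ⌊(a₀+mₖ₊₁)/dₖ₊₁⌋:
  k=1: m=49, d=94, a=1
  k=2: m=45, d=5, a=18
  k=3: m=45, d=94, a=1
  k=4: m=49, d=1, a=98
d=1 and a=2a₀=98 at k=4, so the next step gives (m, d) = (49, 94) again — its k=1 value — and the period has length 4.

[49; 1, 18, 1, 98]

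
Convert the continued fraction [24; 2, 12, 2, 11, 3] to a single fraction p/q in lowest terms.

45118/1843

Fold from the inside: start with 3/1.
  11 + 1/3 = 34/3
  2 + 3/34 = 71/34
  12 + 34/71 = 886/71
  2 + 71/886 = 1843/886
  24 + 886/1843 = 45118/1843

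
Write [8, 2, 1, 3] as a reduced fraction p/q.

92/11

Fold from the inside: start with 3/1.
  1 + 1/3 = 4/3
  2 + 3/4 = 11/4
  8 + 4/11 = 92/11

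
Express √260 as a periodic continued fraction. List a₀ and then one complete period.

a₀ = ⌊√260⌋ = 16.

[16; 8, 32]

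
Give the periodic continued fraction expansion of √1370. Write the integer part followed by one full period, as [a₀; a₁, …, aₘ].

a₀ = ⌊√1370⌋ = 37.
With m₀=0, d₀=1 and mₖ₊₁ = dₖaₖ − mₖ, dₖ₊₁ = (n − mₖ₊₁²)/dₖ, aₖ₊₁ = ⌊(a₀+mₖ₊₁)/dₖ₊₁⌋:
  k=1: m=37, d=1, a=74
d=1 and a=2a₀=74 at k=1, so the next step gives (m, d) = (37, 1) again — its k=1 value — and the period has length 1.

[37; 74]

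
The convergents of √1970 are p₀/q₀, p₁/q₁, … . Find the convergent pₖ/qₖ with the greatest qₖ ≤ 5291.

153571/3460

√1970 = [44; 2, 1, 1, 2, 88, …] (period length 5).
Convergents:
  p_0/q_0 = 44/1
  p_1/q_1 = 89/2
  p_2/q_2 = 133/3
  p_3/q_3 = 222/5
  p_4/q_4 = 577/13
  p_5/q_5 = 50998/1149
  p_6/q_6 = 102573/2311
  p_7/q_7 = 153571/3460
  p_8/q_8 = 256144/5771
q_7 = 3460 ≤ 5291 < 5771 = q_8, so the answer is 153571/3460.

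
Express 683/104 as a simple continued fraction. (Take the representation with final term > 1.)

683 = 6·104 + 59
104 = 1·59 + 45
59 = 1·45 + 14
45 = 3·14 + 3
14 = 4·3 + 2
3 = 1·2 + 1
2 = 2·1 + 0  (stop)
So 683/104 = [6; 1, 1, 3, 4, 1, 2].

[6; 1, 1, 3, 4, 1, 2]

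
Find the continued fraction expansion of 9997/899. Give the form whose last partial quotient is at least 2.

9997 = 11×899 + 108
899 = 8×108 + 35
108 = 3×35 + 3
35 = 11×3 + 2
3 = 1×2 + 1
2 = 2×1 + 0  (stop)
So 9997/899 = [11; 8, 3, 11, 1, 2].

[11; 8, 3, 11, 1, 2]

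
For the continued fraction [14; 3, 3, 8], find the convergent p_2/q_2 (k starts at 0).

Using pₖ = aₖpₖ₋₁ + pₖ₋₂, qₖ = aₖqₖ₋₁ + qₖ₋₂ (with p₋₁=1, p₋₂=0, q₋₁=0, q₋₂=1):
  k=0: a=14, p=14, q=1
  k=1: a=3, p=43, q=3
  k=2: a=3, p=143, q=10

143/10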